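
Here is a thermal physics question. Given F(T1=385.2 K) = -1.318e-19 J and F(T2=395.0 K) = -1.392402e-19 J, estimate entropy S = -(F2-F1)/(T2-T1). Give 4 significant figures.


Step 1: dF = F2 - F1 = -1.392402e-19 - (-1.318e-19) = -7.4402e-21 J
Step 2: dT = T2 - T1 = 395.0 - 385.2 = 9.8 K
Step 3: S = -dF/dT = -(-7.4402e-21)/9.8 = 7.592e-22 J/K

7.592e-22


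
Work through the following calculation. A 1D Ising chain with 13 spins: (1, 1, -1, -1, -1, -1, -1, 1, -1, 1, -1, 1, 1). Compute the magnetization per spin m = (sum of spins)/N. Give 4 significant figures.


Step 1: Count up spins (+1): 6, down spins (-1): 7
Step 2: Total magnetization M = 6 - 7 = -1
Step 3: m = M/N = -1/13 = -0.07692

-0.07692


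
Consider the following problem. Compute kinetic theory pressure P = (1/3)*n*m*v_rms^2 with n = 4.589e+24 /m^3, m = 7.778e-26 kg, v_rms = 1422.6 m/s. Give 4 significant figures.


Step 1: v_rms^2 = 1422.6^2 = 2.024e+06
Step 2: n*m = 4.589e+24*7.778e-26 = 0.3569
Step 3: P = (1/3)*0.3569*2.024e+06 = 2.408e+05 Pa

2.408e+05


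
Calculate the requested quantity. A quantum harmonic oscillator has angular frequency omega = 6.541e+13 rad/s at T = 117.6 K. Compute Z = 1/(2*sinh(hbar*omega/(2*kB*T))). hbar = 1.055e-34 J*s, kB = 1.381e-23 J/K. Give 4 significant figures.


Step 1: Compute x = hbar*omega/(kB*T) = 1.055e-34*6.541e+13/(1.381e-23*117.6) = 4.249
Step 2: x/2 = 2.125
Step 3: sinh(x/2) = 4.125
Step 4: Z = 1/(2*4.125) = 0.1212

0.1212


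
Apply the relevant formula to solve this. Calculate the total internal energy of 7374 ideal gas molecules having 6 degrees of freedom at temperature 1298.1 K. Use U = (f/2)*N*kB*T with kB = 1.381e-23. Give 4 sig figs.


Step 1: f/2 = 6/2 = 3.0
Step 2: N*kB*T = 7374*1.381e-23*1298.1 = 1.322e-16
Step 3: U = 3.0 * 1.322e-16 = 3.966e-16 J

3.966e-16


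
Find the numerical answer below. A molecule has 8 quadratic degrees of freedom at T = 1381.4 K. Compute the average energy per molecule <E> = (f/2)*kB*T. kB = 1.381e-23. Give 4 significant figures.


Step 1: f/2 = 8/2 = 4
Step 2: kB*T = 1.381e-23 * 1381.4 = 1.908e-20
Step 3: <E> = 4 * 1.908e-20 = 7.631e-20 J

7.631e-20


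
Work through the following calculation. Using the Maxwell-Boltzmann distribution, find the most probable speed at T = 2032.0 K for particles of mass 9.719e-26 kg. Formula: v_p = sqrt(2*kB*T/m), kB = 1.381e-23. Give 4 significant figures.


Step 1: Numerator = 2*kB*T = 2*1.381e-23*2032.0 = 5.612e-20
Step 2: Ratio = 5.612e-20 / 9.719e-26 = 5.775e+05
Step 3: v_p = sqrt(5.775e+05) = 759.9 m/s

759.9


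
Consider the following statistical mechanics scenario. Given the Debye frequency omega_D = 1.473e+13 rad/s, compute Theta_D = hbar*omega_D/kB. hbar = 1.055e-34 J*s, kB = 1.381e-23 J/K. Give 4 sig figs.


Step 1: hbar*omega_D = 1.055e-34 * 1.473e+13 = 1.554e-21 J
Step 2: Theta_D = 1.554e-21 / 1.381e-23
Step 3: Theta_D = 112.5 K

112.5


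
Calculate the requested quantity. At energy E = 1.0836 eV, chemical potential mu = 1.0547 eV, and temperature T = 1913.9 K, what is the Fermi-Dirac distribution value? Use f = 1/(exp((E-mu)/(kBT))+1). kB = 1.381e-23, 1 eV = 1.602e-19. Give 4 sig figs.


Step 1: (E - mu) = 1.0836 - 1.0547 = 0.0289 eV
Step 2: Convert: (E-mu)*eV = 4.63e-21 J
Step 3: x = (E-mu)*eV/(kB*T) = 0.1752
Step 4: f = 1/(exp(0.1752)+1) = 0.4563

0.4563


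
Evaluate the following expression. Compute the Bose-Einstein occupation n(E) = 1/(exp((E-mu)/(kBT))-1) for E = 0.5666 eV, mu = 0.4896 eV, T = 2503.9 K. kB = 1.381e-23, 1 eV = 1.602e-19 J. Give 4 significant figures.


Step 1: (E - mu) = 0.077 eV
Step 2: x = (E-mu)*eV/(kB*T) = 0.077*1.602e-19/(1.381e-23*2503.9) = 0.3567
Step 3: exp(x) = 1.429
Step 4: n = 1/(exp(x)-1) = 2.333

2.333


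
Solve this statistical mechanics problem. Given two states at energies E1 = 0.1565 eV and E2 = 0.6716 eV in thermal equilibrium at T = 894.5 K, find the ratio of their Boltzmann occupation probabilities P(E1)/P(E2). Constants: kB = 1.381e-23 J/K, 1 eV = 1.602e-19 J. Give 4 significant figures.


Step 1: Compute energy difference dE = E1 - E2 = 0.1565 - 0.6716 = -0.5151 eV
Step 2: Convert to Joules: dE_J = -0.5151 * 1.602e-19 = -8.252e-20 J
Step 3: Compute exponent = -dE_J / (kB * T) = -(-8.252e-20) / (1.381e-23 * 894.5) = 6.68
Step 4: P(E1)/P(E2) = exp(6.68) = 796.4

796.4


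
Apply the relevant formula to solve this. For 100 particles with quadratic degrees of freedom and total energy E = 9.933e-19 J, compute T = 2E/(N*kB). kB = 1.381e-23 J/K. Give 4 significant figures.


Step 1: Numerator = 2*E = 2*9.933e-19 = 1.987e-18 J
Step 2: Denominator = N*kB = 100*1.381e-23 = 1.381e-21
Step 3: T = 1.987e-18 / 1.381e-21 = 1439 K

1439


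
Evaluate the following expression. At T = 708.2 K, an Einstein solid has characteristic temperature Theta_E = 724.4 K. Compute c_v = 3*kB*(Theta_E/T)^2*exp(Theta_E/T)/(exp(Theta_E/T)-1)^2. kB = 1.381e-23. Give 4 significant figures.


Step 1: x = Theta_E/T = 724.4/708.2 = 1.023
Step 2: x^2 = 1.046
Step 3: exp(x) = 2.781
Step 4: c_v = 3*1.381e-23*1.046*2.781/(2.781-1)^2 = 3.8e-23

3.8e-23


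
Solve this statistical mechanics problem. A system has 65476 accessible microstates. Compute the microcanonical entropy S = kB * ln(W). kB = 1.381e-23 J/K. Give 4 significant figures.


Step 1: ln(W) = ln(65476) = 11.09
Step 2: S = kB * ln(W) = 1.381e-23 * 11.09
Step 3: S = 1.531e-22 J/K

1.531e-22


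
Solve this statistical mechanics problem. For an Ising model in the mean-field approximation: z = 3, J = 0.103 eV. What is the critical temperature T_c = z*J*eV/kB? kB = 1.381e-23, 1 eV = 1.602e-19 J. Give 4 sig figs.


Step 1: z*J = 3*0.103 = 0.309 eV
Step 2: Convert to Joules: 0.309*1.602e-19 = 4.95e-20 J
Step 3: T_c = 4.95e-20 / 1.381e-23 = 3584 K

3584


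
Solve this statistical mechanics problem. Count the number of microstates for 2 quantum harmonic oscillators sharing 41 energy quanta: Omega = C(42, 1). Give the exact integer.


Step 1: Use binomial coefficient C(42, 1)
Step 2: Numerator = 42! / 41!
Step 3: Denominator = 1!
Step 4: Omega = 42

42


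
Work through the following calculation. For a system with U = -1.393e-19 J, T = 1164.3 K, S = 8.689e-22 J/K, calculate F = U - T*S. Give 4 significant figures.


Step 1: T*S = 1164.3 * 8.689e-22 = 1.012e-18 J
Step 2: F = U - T*S = -1.393e-19 - 1.012e-18
Step 3: F = -1.151e-18 J

-1.151e-18


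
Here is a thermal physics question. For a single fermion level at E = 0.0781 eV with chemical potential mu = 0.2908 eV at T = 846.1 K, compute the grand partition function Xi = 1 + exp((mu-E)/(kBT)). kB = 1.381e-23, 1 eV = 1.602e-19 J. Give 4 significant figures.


Step 1: (mu - E) = 0.2908 - 0.0781 = 0.2127 eV
Step 2: x = (mu-E)*eV/(kB*T) = 0.2127*1.602e-19/(1.381e-23*846.1) = 2.916
Step 3: exp(x) = 18.47
Step 4: Xi = 1 + 18.47 = 19.47

19.47


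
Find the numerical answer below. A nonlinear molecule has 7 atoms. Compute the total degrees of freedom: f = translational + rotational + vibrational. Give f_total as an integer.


Step 1: Translational DOF = 3
Step 2: Rotational DOF (nonlinear) = 3
Step 3: Vibrational DOF = 3*7 - 6 = 15
Step 4: Total = 3 + 3 + 15 = 21

21


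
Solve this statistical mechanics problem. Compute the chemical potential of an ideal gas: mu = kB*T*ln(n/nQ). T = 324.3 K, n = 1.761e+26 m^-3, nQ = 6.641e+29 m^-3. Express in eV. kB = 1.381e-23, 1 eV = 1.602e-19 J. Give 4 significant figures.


Step 1: n/nQ = 1.761e+26/6.641e+29 = 0.0002652
Step 2: ln(n/nQ) = -8.235
Step 3: mu = kB*T*ln(n/nQ) = 4.479e-21*-8.235 = -3.688e-20 J
Step 4: Convert to eV: -3.688e-20/1.602e-19 = -0.2302 eV

-0.2302


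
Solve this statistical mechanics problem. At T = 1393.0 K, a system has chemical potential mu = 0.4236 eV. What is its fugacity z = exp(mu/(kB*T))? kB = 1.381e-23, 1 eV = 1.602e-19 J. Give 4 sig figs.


Step 1: Convert mu to Joules: 0.4236*1.602e-19 = 6.786e-20 J
Step 2: kB*T = 1.381e-23*1393.0 = 1.924e-20 J
Step 3: mu/(kB*T) = 3.528
Step 4: z = exp(3.528) = 34.04

34.04


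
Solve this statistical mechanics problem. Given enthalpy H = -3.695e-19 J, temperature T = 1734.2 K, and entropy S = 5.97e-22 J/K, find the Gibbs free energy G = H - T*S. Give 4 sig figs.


Step 1: T*S = 1734.2 * 5.97e-22 = 1.035e-18 J
Step 2: G = H - T*S = -3.695e-19 - 1.035e-18
Step 3: G = -1.405e-18 J

-1.405e-18


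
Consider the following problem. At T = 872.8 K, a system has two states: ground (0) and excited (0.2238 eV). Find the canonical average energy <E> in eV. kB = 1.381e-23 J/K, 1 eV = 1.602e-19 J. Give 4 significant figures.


Step 1: beta*E = 0.2238*1.602e-19/(1.381e-23*872.8) = 2.975
Step 2: exp(-beta*E) = 0.05107
Step 3: <E> = 0.2238*0.05107/(1+0.05107) = 0.01087 eV

0.01087


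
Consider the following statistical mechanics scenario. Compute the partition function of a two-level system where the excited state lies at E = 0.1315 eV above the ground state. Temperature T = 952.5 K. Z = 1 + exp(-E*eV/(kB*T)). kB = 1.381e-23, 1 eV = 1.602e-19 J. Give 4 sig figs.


Step 1: Compute beta*E = E*eV/(kB*T) = 0.1315*1.602e-19/(1.381e-23*952.5) = 1.602
Step 2: exp(-beta*E) = exp(-1.602) = 0.2016
Step 3: Z = 1 + 0.2016 = 1.202

1.202


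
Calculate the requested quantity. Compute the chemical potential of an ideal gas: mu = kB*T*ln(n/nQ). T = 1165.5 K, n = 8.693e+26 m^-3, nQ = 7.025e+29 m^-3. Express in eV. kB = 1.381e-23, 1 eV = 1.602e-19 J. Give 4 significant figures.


Step 1: n/nQ = 8.693e+26/7.025e+29 = 0.001237
Step 2: ln(n/nQ) = -6.695
Step 3: mu = kB*T*ln(n/nQ) = 1.61e-20*-6.695 = -1.078e-19 J
Step 4: Convert to eV: -1.078e-19/1.602e-19 = -0.6726 eV

-0.6726


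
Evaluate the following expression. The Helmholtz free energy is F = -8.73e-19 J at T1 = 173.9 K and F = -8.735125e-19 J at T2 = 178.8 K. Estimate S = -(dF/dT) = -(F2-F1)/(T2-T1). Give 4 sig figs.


Step 1: dF = F2 - F1 = -8.735125e-19 - (-8.73e-19) = -5.125e-22 J
Step 2: dT = T2 - T1 = 178.8 - 173.9 = 4.9 K
Step 3: S = -dF/dT = -(-5.125e-22)/4.9 = 1.046e-22 J/K

1.046e-22


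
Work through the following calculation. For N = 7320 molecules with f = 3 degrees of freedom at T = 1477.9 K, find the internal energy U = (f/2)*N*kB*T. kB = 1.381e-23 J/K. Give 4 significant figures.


Step 1: f/2 = 3/2 = 1.5
Step 2: N*kB*T = 7320*1.381e-23*1477.9 = 1.494e-16
Step 3: U = 1.5 * 1.494e-16 = 2.241e-16 J

2.241e-16


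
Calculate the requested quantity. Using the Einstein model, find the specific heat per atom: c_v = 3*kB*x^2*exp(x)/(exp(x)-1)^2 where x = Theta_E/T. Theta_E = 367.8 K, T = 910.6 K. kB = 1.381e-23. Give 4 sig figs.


Step 1: x = Theta_E/T = 367.8/910.6 = 0.4039
Step 2: x^2 = 0.1631
Step 3: exp(x) = 1.498
Step 4: c_v = 3*1.381e-23*0.1631*1.498/(1.498-1)^2 = 4.087e-23

4.087e-23


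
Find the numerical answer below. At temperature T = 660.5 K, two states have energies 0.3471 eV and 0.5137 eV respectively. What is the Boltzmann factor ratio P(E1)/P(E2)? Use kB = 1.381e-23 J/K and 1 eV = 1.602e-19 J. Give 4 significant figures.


Step 1: Compute energy difference dE = E1 - E2 = 0.3471 - 0.5137 = -0.1666 eV
Step 2: Convert to Joules: dE_J = -0.1666 * 1.602e-19 = -2.669e-20 J
Step 3: Compute exponent = -dE_J / (kB * T) = -(-2.669e-20) / (1.381e-23 * 660.5) = 2.926
Step 4: P(E1)/P(E2) = exp(2.926) = 18.65

18.65


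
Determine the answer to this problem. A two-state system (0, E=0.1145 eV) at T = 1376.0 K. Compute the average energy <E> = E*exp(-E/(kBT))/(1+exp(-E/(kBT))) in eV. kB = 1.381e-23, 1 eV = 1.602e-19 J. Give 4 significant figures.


Step 1: beta*E = 0.1145*1.602e-19/(1.381e-23*1376.0) = 0.9653
Step 2: exp(-beta*E) = 0.3809
Step 3: <E> = 0.1145*0.3809/(1+0.3809) = 0.03158 eV

0.03158


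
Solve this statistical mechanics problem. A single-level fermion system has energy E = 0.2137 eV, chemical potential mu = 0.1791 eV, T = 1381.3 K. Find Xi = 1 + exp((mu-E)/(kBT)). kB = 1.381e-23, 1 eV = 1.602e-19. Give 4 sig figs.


Step 1: (mu - E) = 0.1791 - 0.2137 = -0.0346 eV
Step 2: x = (mu-E)*eV/(kB*T) = -0.0346*1.602e-19/(1.381e-23*1381.3) = -0.2906
Step 3: exp(x) = 0.7478
Step 4: Xi = 1 + 0.7478 = 1.748

1.748


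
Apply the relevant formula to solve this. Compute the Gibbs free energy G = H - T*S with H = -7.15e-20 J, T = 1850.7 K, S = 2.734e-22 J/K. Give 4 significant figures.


Step 1: T*S = 1850.7 * 2.734e-22 = 5.06e-19 J
Step 2: G = H - T*S = -7.15e-20 - 5.06e-19
Step 3: G = -5.775e-19 J

-5.775e-19


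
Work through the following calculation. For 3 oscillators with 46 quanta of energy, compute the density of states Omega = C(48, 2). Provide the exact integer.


Step 1: Use binomial coefficient C(48, 2)
Step 2: Numerator = 48! / 46!
Step 3: Denominator = 2!
Step 4: Omega = 1128

1128


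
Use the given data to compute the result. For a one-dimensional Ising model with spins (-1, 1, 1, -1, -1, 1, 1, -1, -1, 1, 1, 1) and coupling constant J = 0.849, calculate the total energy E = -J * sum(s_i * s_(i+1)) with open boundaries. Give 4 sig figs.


Step 1: Nearest-neighbor products: -1, 1, -1, 1, -1, 1, -1, 1, -1, 1, 1
Step 2: Sum of products = 1
Step 3: E = -0.849 * 1 = -0.849

-0.849


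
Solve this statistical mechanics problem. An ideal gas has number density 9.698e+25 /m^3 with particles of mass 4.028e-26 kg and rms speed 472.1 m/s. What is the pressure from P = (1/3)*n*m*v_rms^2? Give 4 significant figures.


Step 1: v_rms^2 = 472.1^2 = 2.229e+05
Step 2: n*m = 9.698e+25*4.028e-26 = 3.906
Step 3: P = (1/3)*3.906*2.229e+05 = 2.902e+05 Pa

2.902e+05


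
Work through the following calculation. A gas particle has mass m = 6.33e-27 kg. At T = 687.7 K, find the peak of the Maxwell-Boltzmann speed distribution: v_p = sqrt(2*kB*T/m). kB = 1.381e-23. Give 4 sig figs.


Step 1: Numerator = 2*kB*T = 2*1.381e-23*687.7 = 1.899e-20
Step 2: Ratio = 1.899e-20 / 6.33e-27 = 3.001e+06
Step 3: v_p = sqrt(3.001e+06) = 1732 m/s

1732


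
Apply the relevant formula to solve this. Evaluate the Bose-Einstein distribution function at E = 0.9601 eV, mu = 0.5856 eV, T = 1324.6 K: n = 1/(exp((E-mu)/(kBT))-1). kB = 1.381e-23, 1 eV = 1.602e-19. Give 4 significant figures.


Step 1: (E - mu) = 0.3745 eV
Step 2: x = (E-mu)*eV/(kB*T) = 0.3745*1.602e-19/(1.381e-23*1324.6) = 3.28
Step 3: exp(x) = 26.57
Step 4: n = 1/(exp(x)-1) = 0.03911

0.03911


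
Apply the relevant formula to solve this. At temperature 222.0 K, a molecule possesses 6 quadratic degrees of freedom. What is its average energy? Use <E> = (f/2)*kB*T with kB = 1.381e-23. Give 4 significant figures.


Step 1: f/2 = 6/2 = 3
Step 2: kB*T = 1.381e-23 * 222.0 = 3.066e-21
Step 3: <E> = 3 * 3.066e-21 = 9.197e-21 J

9.197e-21


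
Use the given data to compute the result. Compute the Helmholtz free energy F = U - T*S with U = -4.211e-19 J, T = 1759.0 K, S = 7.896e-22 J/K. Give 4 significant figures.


Step 1: T*S = 1759.0 * 7.896e-22 = 1.389e-18 J
Step 2: F = U - T*S = -4.211e-19 - 1.389e-18
Step 3: F = -1.81e-18 J

-1.81e-18


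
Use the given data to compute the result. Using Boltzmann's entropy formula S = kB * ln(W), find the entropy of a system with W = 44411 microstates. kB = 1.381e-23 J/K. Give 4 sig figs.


Step 1: ln(W) = ln(44411) = 10.7
Step 2: S = kB * ln(W) = 1.381e-23 * 10.7
Step 3: S = 1.478e-22 J/K

1.478e-22


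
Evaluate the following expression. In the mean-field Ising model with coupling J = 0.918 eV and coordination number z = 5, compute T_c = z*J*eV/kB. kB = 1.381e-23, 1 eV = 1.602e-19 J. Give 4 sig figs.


Step 1: z*J = 5*0.918 = 4.59 eV
Step 2: Convert to Joules: 4.59*1.602e-19 = 7.353e-19 J
Step 3: T_c = 7.353e-19 / 1.381e-23 = 5.325e+04 K

5.325e+04


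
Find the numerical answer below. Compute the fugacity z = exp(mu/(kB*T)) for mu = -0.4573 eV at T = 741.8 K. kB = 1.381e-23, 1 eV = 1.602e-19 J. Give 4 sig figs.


Step 1: Convert mu to Joules: -0.4573*1.602e-19 = -7.326e-20 J
Step 2: kB*T = 1.381e-23*741.8 = 1.024e-20 J
Step 3: mu/(kB*T) = -7.151
Step 4: z = exp(-7.151) = 0.0007839

0.0007839


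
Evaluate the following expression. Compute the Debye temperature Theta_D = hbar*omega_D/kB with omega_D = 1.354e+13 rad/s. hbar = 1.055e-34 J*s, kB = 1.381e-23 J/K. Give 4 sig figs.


Step 1: hbar*omega_D = 1.055e-34 * 1.354e+13 = 1.428e-21 J
Step 2: Theta_D = 1.428e-21 / 1.381e-23
Step 3: Theta_D = 103.4 K

103.4


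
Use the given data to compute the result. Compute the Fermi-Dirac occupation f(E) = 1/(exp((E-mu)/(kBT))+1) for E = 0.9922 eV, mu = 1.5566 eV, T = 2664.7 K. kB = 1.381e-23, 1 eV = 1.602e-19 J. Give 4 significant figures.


Step 1: (E - mu) = 0.9922 - 1.5566 = -0.5644 eV
Step 2: Convert: (E-mu)*eV = -9.042e-20 J
Step 3: x = (E-mu)*eV/(kB*T) = -2.457
Step 4: f = 1/(exp(-2.457)+1) = 0.9211

0.9211


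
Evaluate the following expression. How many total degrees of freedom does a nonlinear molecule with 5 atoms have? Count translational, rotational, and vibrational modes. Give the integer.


Step 1: Translational DOF = 3
Step 2: Rotational DOF (nonlinear) = 3
Step 3: Vibrational DOF = 3*5 - 6 = 9
Step 4: Total = 3 + 3 + 9 = 15

15


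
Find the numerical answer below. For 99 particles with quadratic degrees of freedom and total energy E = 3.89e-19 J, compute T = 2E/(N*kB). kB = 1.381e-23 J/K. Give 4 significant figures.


Step 1: Numerator = 2*E = 2*3.89e-19 = 7.78e-19 J
Step 2: Denominator = N*kB = 99*1.381e-23 = 1.367e-21
Step 3: T = 7.78e-19 / 1.367e-21 = 569.1 K

569.1


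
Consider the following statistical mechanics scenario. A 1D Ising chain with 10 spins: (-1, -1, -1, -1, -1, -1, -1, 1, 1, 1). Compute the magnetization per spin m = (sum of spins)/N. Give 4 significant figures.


Step 1: Count up spins (+1): 3, down spins (-1): 7
Step 2: Total magnetization M = 3 - 7 = -4
Step 3: m = M/N = -4/10 = -0.4

-0.4


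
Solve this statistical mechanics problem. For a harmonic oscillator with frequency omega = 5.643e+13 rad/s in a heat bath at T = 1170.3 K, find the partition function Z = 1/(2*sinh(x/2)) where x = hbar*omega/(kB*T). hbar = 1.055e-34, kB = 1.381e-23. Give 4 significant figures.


Step 1: Compute x = hbar*omega/(kB*T) = 1.055e-34*5.643e+13/(1.381e-23*1170.3) = 0.3684
Step 2: x/2 = 0.1842
Step 3: sinh(x/2) = 0.1852
Step 4: Z = 1/(2*0.1852) = 2.699

2.699


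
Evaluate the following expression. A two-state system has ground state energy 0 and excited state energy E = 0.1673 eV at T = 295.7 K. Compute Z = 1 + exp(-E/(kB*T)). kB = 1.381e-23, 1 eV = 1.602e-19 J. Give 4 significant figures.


Step 1: Compute beta*E = E*eV/(kB*T) = 0.1673*1.602e-19/(1.381e-23*295.7) = 6.563
Step 2: exp(-beta*E) = exp(-6.563) = 0.001411
Step 3: Z = 1 + 0.001411 = 1.001

1.001


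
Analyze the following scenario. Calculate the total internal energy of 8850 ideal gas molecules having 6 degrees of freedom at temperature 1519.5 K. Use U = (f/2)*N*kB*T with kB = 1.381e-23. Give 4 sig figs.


Step 1: f/2 = 6/2 = 3.0
Step 2: N*kB*T = 8850*1.381e-23*1519.5 = 1.857e-16
Step 3: U = 3.0 * 1.857e-16 = 5.571e-16 J

5.571e-16


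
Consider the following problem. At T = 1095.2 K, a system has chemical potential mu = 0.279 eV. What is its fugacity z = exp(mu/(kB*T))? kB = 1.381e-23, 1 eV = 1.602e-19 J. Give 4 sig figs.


Step 1: Convert mu to Joules: 0.279*1.602e-19 = 4.47e-20 J
Step 2: kB*T = 1.381e-23*1095.2 = 1.512e-20 J
Step 3: mu/(kB*T) = 2.955
Step 4: z = exp(2.955) = 19.2

19.2


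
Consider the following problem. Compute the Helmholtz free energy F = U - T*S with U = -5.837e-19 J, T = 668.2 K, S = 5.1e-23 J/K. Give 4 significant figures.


Step 1: T*S = 668.2 * 5.1e-23 = 3.408e-20 J
Step 2: F = U - T*S = -5.837e-19 - 3.408e-20
Step 3: F = -6.178e-19 J

-6.178e-19


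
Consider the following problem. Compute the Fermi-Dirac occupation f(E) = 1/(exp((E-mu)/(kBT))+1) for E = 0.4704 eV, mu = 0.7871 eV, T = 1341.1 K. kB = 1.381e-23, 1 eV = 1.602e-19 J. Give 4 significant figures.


Step 1: (E - mu) = 0.4704 - 0.7871 = -0.3167 eV
Step 2: Convert: (E-mu)*eV = -5.074e-20 J
Step 3: x = (E-mu)*eV/(kB*T) = -2.739
Step 4: f = 1/(exp(-2.739)+1) = 0.9393

0.9393


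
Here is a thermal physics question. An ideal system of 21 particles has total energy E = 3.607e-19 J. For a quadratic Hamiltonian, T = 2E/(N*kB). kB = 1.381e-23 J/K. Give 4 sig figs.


Step 1: Numerator = 2*E = 2*3.607e-19 = 7.214e-19 J
Step 2: Denominator = N*kB = 21*1.381e-23 = 2.9e-22
Step 3: T = 7.214e-19 / 2.9e-22 = 2488 K

2488


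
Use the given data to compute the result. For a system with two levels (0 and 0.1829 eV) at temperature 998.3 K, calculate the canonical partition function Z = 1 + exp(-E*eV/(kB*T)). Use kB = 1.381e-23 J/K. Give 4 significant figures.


Step 1: Compute beta*E = E*eV/(kB*T) = 0.1829*1.602e-19/(1.381e-23*998.3) = 2.125
Step 2: exp(-beta*E) = exp(-2.125) = 0.1194
Step 3: Z = 1 + 0.1194 = 1.119

1.119


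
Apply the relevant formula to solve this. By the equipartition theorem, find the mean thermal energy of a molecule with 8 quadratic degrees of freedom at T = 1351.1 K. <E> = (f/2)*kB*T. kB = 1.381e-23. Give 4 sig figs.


Step 1: f/2 = 8/2 = 4
Step 2: kB*T = 1.381e-23 * 1351.1 = 1.866e-20
Step 3: <E> = 4 * 1.866e-20 = 7.463e-20 J

7.463e-20


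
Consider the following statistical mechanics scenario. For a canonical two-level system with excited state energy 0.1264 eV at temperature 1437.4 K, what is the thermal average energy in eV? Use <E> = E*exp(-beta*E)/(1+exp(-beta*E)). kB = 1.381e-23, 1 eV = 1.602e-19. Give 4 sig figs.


Step 1: beta*E = 0.1264*1.602e-19/(1.381e-23*1437.4) = 1.02
Step 2: exp(-beta*E) = 0.3606
Step 3: <E> = 0.1264*0.3606/(1+0.3606) = 0.0335 eV

0.0335


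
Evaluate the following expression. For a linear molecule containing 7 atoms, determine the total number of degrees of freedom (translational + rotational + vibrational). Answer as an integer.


Step 1: Translational DOF = 3
Step 2: Rotational DOF (linear) = 2
Step 3: Vibrational DOF = 3*7 - 5 = 16
Step 4: Total = 3 + 2 + 16 = 21

21


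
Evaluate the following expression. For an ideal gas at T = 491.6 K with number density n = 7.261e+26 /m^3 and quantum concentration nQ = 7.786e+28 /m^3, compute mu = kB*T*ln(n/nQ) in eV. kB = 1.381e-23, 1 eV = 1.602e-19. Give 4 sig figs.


Step 1: n/nQ = 7.261e+26/7.786e+28 = 0.009326
Step 2: ln(n/nQ) = -4.675
Step 3: mu = kB*T*ln(n/nQ) = 6.789e-21*-4.675 = -3.174e-20 J
Step 4: Convert to eV: -3.174e-20/1.602e-19 = -0.1981 eV

-0.1981


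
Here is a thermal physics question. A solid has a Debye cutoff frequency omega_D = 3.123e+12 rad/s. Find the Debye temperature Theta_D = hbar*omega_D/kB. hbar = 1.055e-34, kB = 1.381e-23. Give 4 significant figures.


Step 1: hbar*omega_D = 1.055e-34 * 3.123e+12 = 3.295e-22 J
Step 2: Theta_D = 3.295e-22 / 1.381e-23
Step 3: Theta_D = 23.86 K

23.86


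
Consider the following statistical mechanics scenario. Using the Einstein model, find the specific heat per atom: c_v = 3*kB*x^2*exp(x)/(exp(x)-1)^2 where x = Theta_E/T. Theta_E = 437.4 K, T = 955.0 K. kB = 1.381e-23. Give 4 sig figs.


Step 1: x = Theta_E/T = 437.4/955.0 = 0.458
Step 2: x^2 = 0.2098
Step 3: exp(x) = 1.581
Step 4: c_v = 3*1.381e-23*0.2098*1.581/(1.581-1)^2 = 4.071e-23

4.071e-23


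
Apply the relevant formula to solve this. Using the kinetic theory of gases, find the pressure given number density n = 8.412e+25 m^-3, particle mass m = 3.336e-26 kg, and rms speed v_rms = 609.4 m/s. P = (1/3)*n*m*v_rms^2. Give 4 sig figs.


Step 1: v_rms^2 = 609.4^2 = 3.714e+05
Step 2: n*m = 8.412e+25*3.336e-26 = 2.806
Step 3: P = (1/3)*2.806*3.714e+05 = 3.474e+05 Pa

3.474e+05


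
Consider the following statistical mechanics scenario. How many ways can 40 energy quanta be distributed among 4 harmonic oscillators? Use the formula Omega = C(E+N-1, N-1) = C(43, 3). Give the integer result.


Step 1: Use binomial coefficient C(43, 3)
Step 2: Numerator = 43! / 40!
Step 3: Denominator = 3!
Step 4: Omega = 12341

12341


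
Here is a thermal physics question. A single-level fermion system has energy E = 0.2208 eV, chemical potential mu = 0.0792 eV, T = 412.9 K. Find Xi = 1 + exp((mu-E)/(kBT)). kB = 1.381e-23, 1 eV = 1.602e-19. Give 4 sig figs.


Step 1: (mu - E) = 0.0792 - 0.2208 = -0.1416 eV
Step 2: x = (mu-E)*eV/(kB*T) = -0.1416*1.602e-19/(1.381e-23*412.9) = -3.978
Step 3: exp(x) = 0.01872
Step 4: Xi = 1 + 0.01872 = 1.019

1.019


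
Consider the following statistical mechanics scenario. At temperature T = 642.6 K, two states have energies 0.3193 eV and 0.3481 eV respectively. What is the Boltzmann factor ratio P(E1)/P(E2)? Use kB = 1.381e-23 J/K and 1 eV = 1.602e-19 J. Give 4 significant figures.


Step 1: Compute energy difference dE = E1 - E2 = 0.3193 - 0.3481 = -0.0288 eV
Step 2: Convert to Joules: dE_J = -0.0288 * 1.602e-19 = -4.614e-21 J
Step 3: Compute exponent = -dE_J / (kB * T) = -(-4.614e-21) / (1.381e-23 * 642.6) = 0.5199
Step 4: P(E1)/P(E2) = exp(0.5199) = 1.682

1.682


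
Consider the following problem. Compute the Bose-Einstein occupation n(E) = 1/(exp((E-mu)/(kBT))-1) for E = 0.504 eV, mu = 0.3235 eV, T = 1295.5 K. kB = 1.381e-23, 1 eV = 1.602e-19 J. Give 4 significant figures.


Step 1: (E - mu) = 0.1805 eV
Step 2: x = (E-mu)*eV/(kB*T) = 0.1805*1.602e-19/(1.381e-23*1295.5) = 1.616
Step 3: exp(x) = 5.034
Step 4: n = 1/(exp(x)-1) = 0.2479

0.2479


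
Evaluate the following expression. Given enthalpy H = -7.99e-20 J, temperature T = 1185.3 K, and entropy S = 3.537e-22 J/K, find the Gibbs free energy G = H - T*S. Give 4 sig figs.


Step 1: T*S = 1185.3 * 3.537e-22 = 4.192e-19 J
Step 2: G = H - T*S = -7.99e-20 - 4.192e-19
Step 3: G = -4.991e-19 J

-4.991e-19


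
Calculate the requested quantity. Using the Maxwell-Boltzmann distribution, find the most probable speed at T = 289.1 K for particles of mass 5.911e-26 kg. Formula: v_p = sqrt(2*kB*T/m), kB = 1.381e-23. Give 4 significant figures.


Step 1: Numerator = 2*kB*T = 2*1.381e-23*289.1 = 7.985e-21
Step 2: Ratio = 7.985e-21 / 5.911e-26 = 1.351e+05
Step 3: v_p = sqrt(1.351e+05) = 367.5 m/s

367.5


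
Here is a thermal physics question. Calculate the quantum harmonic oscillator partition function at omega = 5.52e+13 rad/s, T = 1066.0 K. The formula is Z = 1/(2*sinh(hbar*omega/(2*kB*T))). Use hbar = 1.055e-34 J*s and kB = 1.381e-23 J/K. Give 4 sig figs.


Step 1: Compute x = hbar*omega/(kB*T) = 1.055e-34*5.52e+13/(1.381e-23*1066.0) = 0.3956
Step 2: x/2 = 0.1978
Step 3: sinh(x/2) = 0.1991
Step 4: Z = 1/(2*0.1991) = 2.511

2.511


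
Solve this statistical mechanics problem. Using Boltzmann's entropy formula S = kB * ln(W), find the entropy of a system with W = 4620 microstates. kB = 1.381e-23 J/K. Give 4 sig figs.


Step 1: ln(W) = ln(4620) = 8.438
Step 2: S = kB * ln(W) = 1.381e-23 * 8.438
Step 3: S = 1.165e-22 J/K

1.165e-22


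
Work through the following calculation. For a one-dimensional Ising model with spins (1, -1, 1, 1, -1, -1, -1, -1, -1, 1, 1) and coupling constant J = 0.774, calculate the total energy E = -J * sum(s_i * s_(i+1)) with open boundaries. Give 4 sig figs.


Step 1: Nearest-neighbor products: -1, -1, 1, -1, 1, 1, 1, 1, -1, 1
Step 2: Sum of products = 2
Step 3: E = -0.774 * 2 = -1.548

-1.548


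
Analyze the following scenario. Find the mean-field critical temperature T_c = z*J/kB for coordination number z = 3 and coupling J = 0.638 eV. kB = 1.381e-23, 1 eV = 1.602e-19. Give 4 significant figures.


Step 1: z*J = 3*0.638 = 1.914 eV
Step 2: Convert to Joules: 1.914*1.602e-19 = 3.066e-19 J
Step 3: T_c = 3.066e-19 / 1.381e-23 = 2.22e+04 K

2.22e+04


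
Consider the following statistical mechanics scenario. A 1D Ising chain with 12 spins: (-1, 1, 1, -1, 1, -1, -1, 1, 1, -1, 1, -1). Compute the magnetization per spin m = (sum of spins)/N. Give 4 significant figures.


Step 1: Count up spins (+1): 6, down spins (-1): 6
Step 2: Total magnetization M = 6 - 6 = 0
Step 3: m = M/N = 0/12 = 0

0


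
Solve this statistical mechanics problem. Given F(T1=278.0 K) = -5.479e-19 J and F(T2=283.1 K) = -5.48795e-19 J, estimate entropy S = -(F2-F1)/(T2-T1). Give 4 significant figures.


Step 1: dF = F2 - F1 = -5.48795e-19 - (-5.479e-19) = -8.95e-22 J
Step 2: dT = T2 - T1 = 283.1 - 278.0 = 5.1 K
Step 3: S = -dF/dT = -(-8.95e-22)/5.1 = 1.755e-22 J/K

1.755e-22


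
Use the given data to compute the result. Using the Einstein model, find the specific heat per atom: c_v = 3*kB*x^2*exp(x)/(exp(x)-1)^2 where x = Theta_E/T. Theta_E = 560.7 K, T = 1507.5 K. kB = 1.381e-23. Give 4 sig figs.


Step 1: x = Theta_E/T = 560.7/1507.5 = 0.3719
Step 2: x^2 = 0.1383
Step 3: exp(x) = 1.451
Step 4: c_v = 3*1.381e-23*0.1383*1.451/(1.451-1)^2 = 4.096e-23

4.096e-23


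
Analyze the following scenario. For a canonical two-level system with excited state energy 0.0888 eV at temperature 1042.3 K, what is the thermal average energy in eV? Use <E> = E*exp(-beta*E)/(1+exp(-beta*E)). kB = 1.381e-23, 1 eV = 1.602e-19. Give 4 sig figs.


Step 1: beta*E = 0.0888*1.602e-19/(1.381e-23*1042.3) = 0.9883
Step 2: exp(-beta*E) = 0.3722
Step 3: <E> = 0.0888*0.3722/(1+0.3722) = 0.02409 eV

0.02409


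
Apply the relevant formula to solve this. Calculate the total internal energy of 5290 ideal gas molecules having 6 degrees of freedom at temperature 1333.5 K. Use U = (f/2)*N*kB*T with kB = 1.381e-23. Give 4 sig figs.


Step 1: f/2 = 6/2 = 3.0
Step 2: N*kB*T = 5290*1.381e-23*1333.5 = 9.742e-17
Step 3: U = 3.0 * 9.742e-17 = 2.923e-16 J

2.923e-16


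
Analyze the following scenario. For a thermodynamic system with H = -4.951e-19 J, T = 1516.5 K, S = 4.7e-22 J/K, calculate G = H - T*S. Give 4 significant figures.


Step 1: T*S = 1516.5 * 4.7e-22 = 7.128e-19 J
Step 2: G = H - T*S = -4.951e-19 - 7.128e-19
Step 3: G = -1.208e-18 J

-1.208e-18


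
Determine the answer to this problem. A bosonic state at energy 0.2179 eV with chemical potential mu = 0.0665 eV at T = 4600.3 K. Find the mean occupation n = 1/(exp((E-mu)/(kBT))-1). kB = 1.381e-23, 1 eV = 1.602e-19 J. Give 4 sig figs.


Step 1: (E - mu) = 0.1514 eV
Step 2: x = (E-mu)*eV/(kB*T) = 0.1514*1.602e-19/(1.381e-23*4600.3) = 0.3818
Step 3: exp(x) = 1.465
Step 4: n = 1/(exp(x)-1) = 2.151

2.151


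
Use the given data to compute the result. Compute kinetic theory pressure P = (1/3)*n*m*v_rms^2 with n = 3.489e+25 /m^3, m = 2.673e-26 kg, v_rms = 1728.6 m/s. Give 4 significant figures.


Step 1: v_rms^2 = 1728.6^2 = 2.988e+06
Step 2: n*m = 3.489e+25*2.673e-26 = 0.9326
Step 3: P = (1/3)*0.9326*2.988e+06 = 9.289e+05 Pa

9.289e+05


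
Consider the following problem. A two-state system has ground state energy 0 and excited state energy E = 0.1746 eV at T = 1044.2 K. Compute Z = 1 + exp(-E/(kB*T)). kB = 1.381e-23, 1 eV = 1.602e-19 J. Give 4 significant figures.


Step 1: Compute beta*E = E*eV/(kB*T) = 0.1746*1.602e-19/(1.381e-23*1044.2) = 1.94
Step 2: exp(-beta*E) = exp(-1.94) = 0.1438
Step 3: Z = 1 + 0.1438 = 1.144

1.144


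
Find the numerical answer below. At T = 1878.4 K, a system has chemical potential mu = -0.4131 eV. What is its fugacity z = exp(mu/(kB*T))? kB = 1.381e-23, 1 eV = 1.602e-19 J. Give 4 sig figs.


Step 1: Convert mu to Joules: -0.4131*1.602e-19 = -6.618e-20 J
Step 2: kB*T = 1.381e-23*1878.4 = 2.594e-20 J
Step 3: mu/(kB*T) = -2.551
Step 4: z = exp(-2.551) = 0.07799

0.07799


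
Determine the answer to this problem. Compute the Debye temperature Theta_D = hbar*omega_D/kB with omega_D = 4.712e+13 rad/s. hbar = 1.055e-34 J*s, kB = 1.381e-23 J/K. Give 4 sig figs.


Step 1: hbar*omega_D = 1.055e-34 * 4.712e+13 = 4.971e-21 J
Step 2: Theta_D = 4.971e-21 / 1.381e-23
Step 3: Theta_D = 360 K

360


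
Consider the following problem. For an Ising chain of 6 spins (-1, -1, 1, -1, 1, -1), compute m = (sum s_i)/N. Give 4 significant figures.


Step 1: Count up spins (+1): 2, down spins (-1): 4
Step 2: Total magnetization M = 2 - 4 = -2
Step 3: m = M/N = -2/6 = -0.3333

-0.3333


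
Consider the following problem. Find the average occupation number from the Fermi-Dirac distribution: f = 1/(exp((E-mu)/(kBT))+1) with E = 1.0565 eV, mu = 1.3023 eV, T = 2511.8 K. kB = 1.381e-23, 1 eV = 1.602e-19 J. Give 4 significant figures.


Step 1: (E - mu) = 1.0565 - 1.3023 = -0.2458 eV
Step 2: Convert: (E-mu)*eV = -3.938e-20 J
Step 3: x = (E-mu)*eV/(kB*T) = -1.135
Step 4: f = 1/(exp(-1.135)+1) = 0.7568

0.7568


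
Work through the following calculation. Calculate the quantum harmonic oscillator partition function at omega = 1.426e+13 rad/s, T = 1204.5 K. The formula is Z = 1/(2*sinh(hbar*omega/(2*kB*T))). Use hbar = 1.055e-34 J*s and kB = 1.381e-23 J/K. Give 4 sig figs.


Step 1: Compute x = hbar*omega/(kB*T) = 1.055e-34*1.426e+13/(1.381e-23*1204.5) = 0.09044
Step 2: x/2 = 0.04522
Step 3: sinh(x/2) = 0.04524
Step 4: Z = 1/(2*0.04524) = 11.05

11.05


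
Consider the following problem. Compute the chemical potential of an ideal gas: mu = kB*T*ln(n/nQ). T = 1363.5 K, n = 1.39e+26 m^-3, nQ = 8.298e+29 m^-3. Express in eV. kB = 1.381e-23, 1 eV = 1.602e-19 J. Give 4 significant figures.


Step 1: n/nQ = 1.39e+26/8.298e+29 = 0.0001675
Step 2: ln(n/nQ) = -8.694
Step 3: mu = kB*T*ln(n/nQ) = 1.883e-20*-8.694 = -1.637e-19 J
Step 4: Convert to eV: -1.637e-19/1.602e-19 = -1.022 eV

-1.022


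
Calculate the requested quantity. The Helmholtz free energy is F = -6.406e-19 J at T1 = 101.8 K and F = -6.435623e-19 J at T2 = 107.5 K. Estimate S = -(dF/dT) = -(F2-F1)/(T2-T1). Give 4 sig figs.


Step 1: dF = F2 - F1 = -6.435623e-19 - (-6.406e-19) = -2.9623e-21 J
Step 2: dT = T2 - T1 = 107.5 - 101.8 = 5.7 K
Step 3: S = -dF/dT = -(-2.9623e-21)/5.7 = 5.197e-22 J/K

5.197e-22


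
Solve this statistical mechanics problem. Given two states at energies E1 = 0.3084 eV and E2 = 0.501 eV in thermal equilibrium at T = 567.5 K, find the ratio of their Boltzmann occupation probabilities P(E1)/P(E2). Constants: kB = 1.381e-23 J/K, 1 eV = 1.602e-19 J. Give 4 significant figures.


Step 1: Compute energy difference dE = E1 - E2 = 0.3084 - 0.501 = -0.1926 eV
Step 2: Convert to Joules: dE_J = -0.1926 * 1.602e-19 = -3.085e-20 J
Step 3: Compute exponent = -dE_J / (kB * T) = -(-3.085e-20) / (1.381e-23 * 567.5) = 3.937
Step 4: P(E1)/P(E2) = exp(3.937) = 51.26

51.26


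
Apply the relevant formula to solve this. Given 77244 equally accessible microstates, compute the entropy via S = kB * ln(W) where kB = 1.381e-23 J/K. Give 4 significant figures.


Step 1: ln(W) = ln(77244) = 11.25
Step 2: S = kB * ln(W) = 1.381e-23 * 11.25
Step 3: S = 1.554e-22 J/K

1.554e-22


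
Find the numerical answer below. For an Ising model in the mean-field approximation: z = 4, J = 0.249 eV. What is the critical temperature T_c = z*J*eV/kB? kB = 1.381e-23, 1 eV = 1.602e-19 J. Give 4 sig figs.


Step 1: z*J = 4*0.249 = 0.996 eV
Step 2: Convert to Joules: 0.996*1.602e-19 = 1.596e-19 J
Step 3: T_c = 1.596e-19 / 1.381e-23 = 1.155e+04 K

1.155e+04


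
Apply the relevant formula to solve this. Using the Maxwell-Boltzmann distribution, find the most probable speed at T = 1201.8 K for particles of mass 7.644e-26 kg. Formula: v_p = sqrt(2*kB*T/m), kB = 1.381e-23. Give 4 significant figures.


Step 1: Numerator = 2*kB*T = 2*1.381e-23*1201.8 = 3.319e-20
Step 2: Ratio = 3.319e-20 / 7.644e-26 = 4.342e+05
Step 3: v_p = sqrt(4.342e+05) = 659 m/s

659


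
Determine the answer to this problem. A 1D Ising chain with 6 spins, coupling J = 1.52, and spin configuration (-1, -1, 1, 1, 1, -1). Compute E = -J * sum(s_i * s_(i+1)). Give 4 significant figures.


Step 1: Nearest-neighbor products: 1, -1, 1, 1, -1
Step 2: Sum of products = 1
Step 3: E = -1.52 * 1 = -1.52

-1.52


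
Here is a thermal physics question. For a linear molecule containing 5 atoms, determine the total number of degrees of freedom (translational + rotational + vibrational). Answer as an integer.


Step 1: Translational DOF = 3
Step 2: Rotational DOF (linear) = 2
Step 3: Vibrational DOF = 3*5 - 5 = 10
Step 4: Total = 3 + 2 + 10 = 15

15


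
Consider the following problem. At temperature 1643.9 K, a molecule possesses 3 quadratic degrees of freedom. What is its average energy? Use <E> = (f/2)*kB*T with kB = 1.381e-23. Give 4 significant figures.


Step 1: f/2 = 3/2 = 1.5
Step 2: kB*T = 1.381e-23 * 1643.9 = 2.27e-20
Step 3: <E> = 1.5 * 2.27e-20 = 3.405e-20 J

3.405e-20


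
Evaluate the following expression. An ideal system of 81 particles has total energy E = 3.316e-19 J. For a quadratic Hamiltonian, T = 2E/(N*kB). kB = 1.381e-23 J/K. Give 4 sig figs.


Step 1: Numerator = 2*E = 2*3.316e-19 = 6.632e-19 J
Step 2: Denominator = N*kB = 81*1.381e-23 = 1.119e-21
Step 3: T = 6.632e-19 / 1.119e-21 = 592.9 K

592.9


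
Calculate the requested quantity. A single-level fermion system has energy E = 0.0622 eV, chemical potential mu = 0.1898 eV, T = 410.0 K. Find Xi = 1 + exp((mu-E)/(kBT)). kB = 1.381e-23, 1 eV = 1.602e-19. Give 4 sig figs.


Step 1: (mu - E) = 0.1898 - 0.0622 = 0.1276 eV
Step 2: x = (mu-E)*eV/(kB*T) = 0.1276*1.602e-19/(1.381e-23*410.0) = 3.61
Step 3: exp(x) = 36.97
Step 4: Xi = 1 + 36.97 = 37.97

37.97


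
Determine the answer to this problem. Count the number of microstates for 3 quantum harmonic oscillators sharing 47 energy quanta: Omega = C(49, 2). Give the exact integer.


Step 1: Use binomial coefficient C(49, 2)
Step 2: Numerator = 49! / 47!
Step 3: Denominator = 2!
Step 4: Omega = 1176

1176


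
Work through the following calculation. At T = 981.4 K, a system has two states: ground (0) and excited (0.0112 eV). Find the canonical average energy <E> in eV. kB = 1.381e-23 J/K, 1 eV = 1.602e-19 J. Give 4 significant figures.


Step 1: beta*E = 0.0112*1.602e-19/(1.381e-23*981.4) = 0.1324
Step 2: exp(-beta*E) = 0.876
Step 3: <E> = 0.0112*0.876/(1+0.876) = 0.00523 eV

0.00523


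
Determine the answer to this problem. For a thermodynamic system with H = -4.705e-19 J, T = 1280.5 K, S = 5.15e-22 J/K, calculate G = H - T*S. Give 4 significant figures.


Step 1: T*S = 1280.5 * 5.15e-22 = 6.595e-19 J
Step 2: G = H - T*S = -4.705e-19 - 6.595e-19
Step 3: G = -1.13e-18 J

-1.13e-18


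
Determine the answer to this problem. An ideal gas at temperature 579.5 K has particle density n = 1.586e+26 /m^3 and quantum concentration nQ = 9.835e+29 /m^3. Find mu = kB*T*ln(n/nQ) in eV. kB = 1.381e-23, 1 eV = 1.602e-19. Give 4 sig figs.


Step 1: n/nQ = 1.586e+26/9.835e+29 = 0.0001613
Step 2: ln(n/nQ) = -8.732
Step 3: mu = kB*T*ln(n/nQ) = 8.003e-21*-8.732 = -6.989e-20 J
Step 4: Convert to eV: -6.989e-20/1.602e-19 = -0.4362 eV

-0.4362


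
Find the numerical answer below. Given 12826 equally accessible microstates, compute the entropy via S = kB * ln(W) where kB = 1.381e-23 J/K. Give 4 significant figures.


Step 1: ln(W) = ln(12826) = 9.459
Step 2: S = kB * ln(W) = 1.381e-23 * 9.459
Step 3: S = 1.306e-22 J/K

1.306e-22


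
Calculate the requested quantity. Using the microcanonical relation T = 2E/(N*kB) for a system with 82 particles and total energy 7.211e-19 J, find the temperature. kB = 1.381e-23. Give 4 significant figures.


Step 1: Numerator = 2*E = 2*7.211e-19 = 1.442e-18 J
Step 2: Denominator = N*kB = 82*1.381e-23 = 1.132e-21
Step 3: T = 1.442e-18 / 1.132e-21 = 1274 K

1274


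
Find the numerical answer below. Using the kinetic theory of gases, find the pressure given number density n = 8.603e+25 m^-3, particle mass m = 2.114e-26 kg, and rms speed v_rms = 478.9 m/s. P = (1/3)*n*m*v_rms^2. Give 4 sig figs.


Step 1: v_rms^2 = 478.9^2 = 2.293e+05
Step 2: n*m = 8.603e+25*2.114e-26 = 1.819
Step 3: P = (1/3)*1.819*2.293e+05 = 1.39e+05 Pa

1.39e+05


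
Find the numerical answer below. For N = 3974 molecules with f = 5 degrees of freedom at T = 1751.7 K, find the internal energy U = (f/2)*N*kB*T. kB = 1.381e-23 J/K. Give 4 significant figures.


Step 1: f/2 = 5/2 = 2.5
Step 2: N*kB*T = 3974*1.381e-23*1751.7 = 9.613e-17
Step 3: U = 2.5 * 9.613e-17 = 2.403e-16 J

2.403e-16


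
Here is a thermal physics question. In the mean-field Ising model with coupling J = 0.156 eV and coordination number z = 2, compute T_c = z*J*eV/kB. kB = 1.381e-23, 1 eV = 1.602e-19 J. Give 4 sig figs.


Step 1: z*J = 2*0.156 = 0.312 eV
Step 2: Convert to Joules: 0.312*1.602e-19 = 4.998e-20 J
Step 3: T_c = 4.998e-20 / 1.381e-23 = 3619 K

3619
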